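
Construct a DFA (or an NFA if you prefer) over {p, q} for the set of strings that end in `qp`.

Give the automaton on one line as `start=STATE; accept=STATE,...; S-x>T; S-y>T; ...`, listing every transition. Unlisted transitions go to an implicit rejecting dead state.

Let each state record the length of the longest suffix of the input read so far that is also a prefix of `qp`. B means the last symbol is `q`; C means the last 2 symbols are `qp`. Accept only at C, where the string currently ends in `qp`.
       p  q 
>  A   A  B 
   B   C  B 
 * C   A  B 
(> = start, * = accepting)

start=A; accept=C; A-p>A; A-q>B; B-p>C; B-q>B; C-p>A; C-q>B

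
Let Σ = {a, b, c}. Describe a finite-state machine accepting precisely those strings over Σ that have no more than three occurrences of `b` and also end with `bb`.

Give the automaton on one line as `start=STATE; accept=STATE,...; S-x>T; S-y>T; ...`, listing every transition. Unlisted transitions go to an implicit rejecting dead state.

Handle the two conditions separately and then intersect. One (5 states) tracks the count of `b`s, saturating at 4; the other (3 states) tracks how much of the suffix `bb` has currently been matched. Each combined state is a pair, one component from each; accept when both components accept. Minimizing collapses redundant product states.
7 states suffice.
        a   b   c  
>  q0   q0  q1  q0 
   q1   q2  q3  q2 
   q2   q2  q4  q2 
 * q3   q5  q6  q5 
   q4   q5  q6  q5 
   q5   q5  q5  q5 
 * q6   q5  q5  q5 
(> = start, * = accepting)

start=q0; accept=q3,q6; q0-a>q0; q0-b>q1; q0-c>q0; q1-a>q2; q1-b>q3; q1-c>q2; q2-a>q2; q2-b>q4; q2-c>q2; q3-a>q5; q3-b>q6; q3-c>q5; q4-a>q5; q4-b>q6; q4-c>q5; q5-a>q5; q5-b>q5; q5-c>q5; q6-a>q5; q6-b>q5; q6-c>q5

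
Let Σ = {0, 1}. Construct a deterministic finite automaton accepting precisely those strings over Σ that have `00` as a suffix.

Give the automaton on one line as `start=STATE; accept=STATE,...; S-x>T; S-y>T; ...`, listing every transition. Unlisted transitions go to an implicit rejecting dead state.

start=s0; accept=s2; s0-0>s1; s0-1>s0; s1-0>s2; s1-1>s0; s2-0>s2; s2-1>s0

Let each state record the length of the longest suffix of the input read so far that is also a prefix of `00`. s1 means the last symbol is `0`; s2 means the last 2 symbols are `00`. Accept only at s2, where the string currently ends in `00`.
        0   1  
>  s0   s1  s0 
   s1   s2  s0 
 * s2   s2  s0 
(> = start, * = accepting)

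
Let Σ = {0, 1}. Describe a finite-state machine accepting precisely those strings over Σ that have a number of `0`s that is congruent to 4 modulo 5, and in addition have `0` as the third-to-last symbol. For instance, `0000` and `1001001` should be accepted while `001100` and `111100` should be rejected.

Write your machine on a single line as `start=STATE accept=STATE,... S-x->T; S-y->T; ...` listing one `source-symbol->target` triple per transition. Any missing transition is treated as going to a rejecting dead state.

Build one automaton per condition and run them in lockstep. The first has 5 states tracking the count of `0`s modulo 5; the second has 15 states tracking the last 3 symbols read. A product state is a pair (one from each), accepting exactly when both do. Equivalent product states are then merged.
          0    1  
>  s0     s1   s0 
   s1     s2   s1 
   s2     s3   s4 
   s3     s5   s6 
   s4     s7   s4 
 * s5     s0   s8 
   s6     s9  s10 
   s7    s11   s6 
 * s8     s0  s12 
 * s9     s0  s13 
   s10   s14  s10 
   s11    s0   s8 
 * s12    s0  s15 
   s13    s0  s12 
   s14    s0  s13 
   s15    s0  s15 
(> = start, * = accepting)

start=s0; accept=s5,s8,s9,s12; s0-0->s1; s0-1->s0; s1-0->s2; s1-1->s1; s2-0->s3; s2-1->s4; s3-0->s5; s3-1->s6; s4-0->s7; s4-1->s4; s5-0->s0; s5-1->s8; s6-0->s9; s6-1->s10; s7-0->s11; s7-1->s6; s8-0->s0; s8-1->s12; s9-0->s0; s9-1->s13; s10-0->s14; s10-1->s10; s11-0->s0; s11-1->s8; s12-0->s0; s12-1->s15; s13-0->s0; s13-1->s12; s14-0->s0; s14-1->s13; s15-0->s0; s15-1->s15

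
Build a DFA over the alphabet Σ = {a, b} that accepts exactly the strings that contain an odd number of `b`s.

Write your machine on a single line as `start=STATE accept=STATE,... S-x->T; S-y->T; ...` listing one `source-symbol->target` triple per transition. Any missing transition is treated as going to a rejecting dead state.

Keep the running count of `b`s modulo 2: each `b` advances along the cycle S0 → S1 → S0 while other symbols loop. Accept at S1.
        a   b  
>  S0   S0  S1 
 * S1   S1  S0 
(> = start, * = accepting)

start=S0; accept=S1; S0-a->S0; S0-b->S1; S1-a->S1; S1-b->S0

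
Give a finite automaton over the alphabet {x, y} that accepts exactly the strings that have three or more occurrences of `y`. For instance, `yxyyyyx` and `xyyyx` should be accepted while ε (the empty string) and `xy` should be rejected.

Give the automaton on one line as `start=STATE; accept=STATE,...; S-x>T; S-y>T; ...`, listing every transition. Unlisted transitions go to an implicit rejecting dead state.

Only the number of `y`s matters, and only up to 4. Make a chain q0 → q1 → q2 → q3 → q4 advanced by each `y` (with q4 absorbing); every other symbol self-loops. The accepting set is {q3, q4}.
A 5-state machine:
        x   y  
>  q0   q0  q1 
   q1   q1  q2 
   q2   q2  q3 
 * q3   q3  q4 
 * q4   q4  q4 
(> = start, * = accepting)

start=q0; accept=q3,q4; q0-x>q0; q0-y>q1; q1-x>q1; q1-y>q2; q2-x>q2; q2-y>q3; q3-x>q3; q3-y>q4; q4-x>q4; q4-y>q4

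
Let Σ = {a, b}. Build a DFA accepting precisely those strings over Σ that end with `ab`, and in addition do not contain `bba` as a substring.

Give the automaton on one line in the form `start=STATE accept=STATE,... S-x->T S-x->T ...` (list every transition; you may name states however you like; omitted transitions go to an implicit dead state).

start=q0 accept=q3 q0-a->q1 q0-b->q2 q1-a->q1 q1-b->q3 q2-a->q1 q2-b->q4 q3-a->q1 q3-b->q4 q4-a->q4 q4-b->q4

Run two small machines in parallel and take their product. The first has 3 states tracking how much of the suffix `ab` has currently been matched; the second has 4 states tracking partial matches of the forbidden pattern `bba`. A product state is a pair (one from each), accepting exactly when both do. Minimizing collapses redundant product states.
        a   b  
>  q0   q1  q2 
   q1   q1  q3 
   q2   q1  q4 
 * q3   q1  q4 
   q4   q4  q4 
(> = start, * = accepting)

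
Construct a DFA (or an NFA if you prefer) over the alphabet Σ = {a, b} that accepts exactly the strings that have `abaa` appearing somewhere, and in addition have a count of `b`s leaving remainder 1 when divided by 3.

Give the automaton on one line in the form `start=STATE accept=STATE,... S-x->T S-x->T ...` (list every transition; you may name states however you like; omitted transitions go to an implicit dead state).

Build one automaton per condition and run them in lockstep. The first has 5 states tracking whether and how much of `abaa` has been seen; the second has 3 states tracking the count of `b`s modulo 3. A product state is a pair (one from each), accepting exactly when both do.
15 states suffice.
          a    b  
>  s0     s1   s2 
   s1     s1   s3 
   s2     s4   s5 
   s3     s6   s5 
   s4     s4   s7 
   s5     s8   s0 
   s6     s9   s7 
   s7    s10   s0 
   s8     s8  s11 
 * s9     s9  s12 
   s10   s12  s11 
   s11   s13   s2 
   s12   s12  s14 
   s13   s14   s3 
   s14   s14   s9 
(> = start, * = accepting)

start=s0 accept=s9 s0-a->s1 s0-b->s2 s1-a->s1 s1-b->s3 s2-a->s4 s2-b->s5 s3-a->s6 s3-b->s5 s4-a->s4 s4-b->s7 s5-a->s8 s5-b->s0 s6-a->s9 s6-b->s7 s7-a->s10 s7-b->s0 s8-a->s8 s8-b->s11 s9-a->s9 s9-b->s12 s10-a->s12 s10-b->s11 s11-a->s13 s11-b->s2 s12-a->s12 s12-b->s14 s13-a->s14 s13-b->s3 s14-a->s14 s14-b->s9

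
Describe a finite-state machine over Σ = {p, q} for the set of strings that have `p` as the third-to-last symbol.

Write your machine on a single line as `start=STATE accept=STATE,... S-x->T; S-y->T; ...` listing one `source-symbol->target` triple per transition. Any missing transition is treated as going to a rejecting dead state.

start=A; accept=H,I,J,K; A-p->B; A-q->C; B-p->D; B-q->E; C-p->F; C-q->G; D-p->H; D-q->I; E-p->J; E-q->K; F-p->L; F-q->M; G-p->N; G-q->O; H-p->H; H-q->I; I-p->J; I-q->K; J-p->L; J-q->M; K-p->N; K-q->O; L-p->H; L-q->I; M-p->J; M-q->K; N-p->L; N-q->M; O-p->N; O-q->O

A DFA must remember the last 3 symbols (since which symbol is third-to-last isn't known until the input ends). Use one state per possible window of the last ≤3 symbols; accept from those whose window starts with `p`.
With 15 states:
       p  q 
>  A   B  C 
   B   D  E 
   C   F  G 
   D   H  I 
   E   J  K 
   F   L  M 
   G   N  O 
 * H   H  I 
 * I   J  K 
 * J   L  M 
 * K   N  O 
   L   H  I 
   M   J  K 
   N   L  M 
   O   N  O 
(> = start, * = accepting)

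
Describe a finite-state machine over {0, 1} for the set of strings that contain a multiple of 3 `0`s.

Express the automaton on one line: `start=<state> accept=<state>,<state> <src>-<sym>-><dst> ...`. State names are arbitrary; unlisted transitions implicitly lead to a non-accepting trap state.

The only thing that matters is how many `0`s have appeared, reduced mod 3. Use one state per residue: S0 for 0, …, S2 for 2. Reading `0` moves to the next residue; anything else stays put. S0 is accepting.
        0   1  
>* S0   S1  S0 
   S1   S2  S1 
   S2   S0  S2 
(> = start, * = accepting)

start=S0 accept=S0 S0-0->S1 S0-1->S0 S1-0->S2 S1-1->S1 S2-0->S0 S2-1->S2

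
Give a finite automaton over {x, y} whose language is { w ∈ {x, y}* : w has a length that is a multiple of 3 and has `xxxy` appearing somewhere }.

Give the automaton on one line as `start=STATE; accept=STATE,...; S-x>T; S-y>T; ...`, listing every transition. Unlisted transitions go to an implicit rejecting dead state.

start=q0; accept=q14; q0-x>q1; q0-y>q2; q1-x>q3; q1-y>q4; q2-x>q5; q2-y>q4; q3-x>q6; q3-y>q0; q4-x>q7; q4-y>q0; q5-x>q8; q5-y>q0; q6-x>q9; q6-y>q10; q7-x>q11; q7-y>q2; q8-x>q9; q8-y>q2; q9-x>q12; q9-y>q13; q10-x>q13; q10-y>q13; q11-x>q12; q11-y>q4; q12-x>q6; q12-y>q14; q13-x>q14; q13-y>q14; q14-x>q10; q14-y>q10

Build one automaton per condition and run them in lockstep. One (3 states) tracks the input length modulo 3; the other (5 states) tracks whether and how much of `xxxy` has been seen. Each combined state is a pair, one component from each; accept when both components accept.
A 15-state machine:
          x    y  
>  q0     q1   q2 
   q1     q3   q4 
   q2     q5   q4 
   q3     q6   q0 
   q4     q7   q0 
   q5     q8   q0 
   q6     q9  q10 
   q7    q11   q2 
   q8     q9   q2 
   q9    q12  q13 
   q10   q13  q13 
   q11   q12   q4 
   q12    q6  q14 
   q13   q14  q14 
 * q14   q10  q10 
(> = start, * = accepting)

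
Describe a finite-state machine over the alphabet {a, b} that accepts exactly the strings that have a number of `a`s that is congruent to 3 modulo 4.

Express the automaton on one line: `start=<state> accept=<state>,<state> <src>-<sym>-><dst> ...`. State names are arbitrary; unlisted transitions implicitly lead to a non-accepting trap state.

start=s0 accept=s3 s0-a->s1 s0-b->s0 s1-a->s2 s1-b->s1 s2-a->s3 s2-b->s2 s3-a->s0 s3-b->s3

The only thing that matters is how many `a`s have appeared, reduced mod 4. Use one state per residue: s0 for 0, …, s3 for 3. Reading `a` moves to the next residue; anything else stays put. s3 is accepting.
        a   b  
>  s0   s1  s0 
   s1   s2  s1 
   s2   s3  s2 
 * s3   s0  s3 
(> = start, * = accepting)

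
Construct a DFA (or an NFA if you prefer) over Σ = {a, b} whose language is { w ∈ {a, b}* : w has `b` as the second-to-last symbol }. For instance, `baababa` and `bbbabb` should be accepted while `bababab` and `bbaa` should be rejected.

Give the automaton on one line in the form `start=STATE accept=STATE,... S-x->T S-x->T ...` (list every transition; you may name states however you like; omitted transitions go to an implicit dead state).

A DFA must remember the last 2 symbols (since which symbol is second-to-last isn't known until the input ends). Use one state per possible window of the last ≤2 symbols; accept from those whose window starts with `b`.
        a   b  
>  q0   q1  q2 
   q1   q3  q4 
   q2   q5  q6 
   q3   q3  q4 
   q4   q5  q6 
 * q5   q3  q4 
 * q6   q5  q6 
(> = start, * = accepting)

start=q0 accept=q5,q6 q0-a->q1 q0-b->q2 q1-a->q3 q1-b->q4 q2-a->q5 q2-b->q6 q3-a->q3 q3-b->q4 q4-a->q5 q4-b->q6 q5-a->q3 q5-b->q4 q6-a->q5 q6-b->q6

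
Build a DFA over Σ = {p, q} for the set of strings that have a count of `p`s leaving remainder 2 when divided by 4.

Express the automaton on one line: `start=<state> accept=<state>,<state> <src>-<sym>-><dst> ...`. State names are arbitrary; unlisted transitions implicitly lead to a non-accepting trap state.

start=s0 accept=s2 s0-p->s1 s0-q->s0 s1-p->s2 s1-q->s1 s2-p->s3 s2-q->s2 s3-p->s0 s3-q->s3

Keep the running count of `p`s modulo 4: each `p` advances along the cycle s0 → s1 → s2 → s3 → s0 while other symbols loop. Accept at s2.
        p   q  
>  s0   s1  s0 
   s1   s2  s1 
 * s2   s3  s2 
   s3   s0  s3 
(> = start, * = accepting)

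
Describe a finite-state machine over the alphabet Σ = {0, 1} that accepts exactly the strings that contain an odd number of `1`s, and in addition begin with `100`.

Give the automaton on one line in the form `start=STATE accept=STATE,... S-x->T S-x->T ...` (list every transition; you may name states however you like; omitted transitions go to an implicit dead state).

Handle the two conditions separately and then intersect. One (2 states) tracks the count of `1`s modulo 2; the other (5 states) tracks whether the input so far still matches the prefix `100`. Each combined state is a pair, one component from each; accept when both components accept. After merging equivalent states the machine shrinks.
        0   1  
>  s0   s1  s2 
   s1   s1  s1 
   s2   s3  s1 
   s3   s4  s1 
 * s4   s4  s5 
   s5   s5  s4 
(> = start, * = accepting)

start=s0 accept=s4 s0-0->s1 s0-1->s2 s1-0->s1 s1-1->s1 s2-0->s3 s2-1->s1 s3-0->s4 s3-1->s1 s4-0->s4 s4-1->s5 s5-0->s5 s5-1->s4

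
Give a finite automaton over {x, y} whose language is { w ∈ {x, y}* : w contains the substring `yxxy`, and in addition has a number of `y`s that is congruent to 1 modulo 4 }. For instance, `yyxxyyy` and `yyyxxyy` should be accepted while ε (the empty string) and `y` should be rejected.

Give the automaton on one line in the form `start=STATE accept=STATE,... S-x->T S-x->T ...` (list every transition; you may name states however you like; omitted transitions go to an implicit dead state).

Handle the two conditions separately and then intersect. The first has 5 states tracking whether and how much of `yxxy` has been seen; the second has 4 states tracking the count of `y`s modulo 4. A product state is a pair (one from each), accepting exactly when both do.
A 20-state machine:
          x    y  
>  s0     s0   s1 
   s1     s2   s3 
   s2     s4   s3 
   s3     s5   s6 
   s4     s7   s8 
   s5     s9   s6 
   s6    s10  s11 
   s7     s7   s3 
   s8     s8  s12 
   s9    s13  s12 
   s10   s14  s11 
   s11   s15   s1 
   s12   s12  s16 
   s13   s13   s6 
   s14   s17  s16 
   s15   s18   s1 
   s16   s16  s19 
   s17   s17  s11 
   s18    s0  s19 
 * s19   s19   s8 
(> = start, * = accepting)

start=s0 accept=s19 s0-x->s0 s0-y->s1 s1-x->s2 s1-y->s3 s2-x->s4 s2-y->s3 s3-x->s5 s3-y->s6 s4-x->s7 s4-y->s8 s5-x->s9 s5-y->s6 s6-x->s10 s6-y->s11 s7-x->s7 s7-y->s3 s8-x->s8 s8-y->s12 s9-x->s13 s9-y->s12 s10-x->s14 s10-y->s11 s11-x->s15 s11-y->s1 s12-x->s12 s12-y->s16 s13-x->s13 s13-y->s6 s14-x->s17 s14-y->s16 s15-x->s18 s15-y->s1 s16-x->s16 s16-y->s19 s17-x->s17 s17-y->s11 s18-x->s0 s18-y->s19 s19-x->s19 s19-y->s8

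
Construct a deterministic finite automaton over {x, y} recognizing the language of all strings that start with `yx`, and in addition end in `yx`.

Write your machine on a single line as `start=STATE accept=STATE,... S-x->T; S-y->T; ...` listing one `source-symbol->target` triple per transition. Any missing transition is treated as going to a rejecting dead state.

Run two small machines in parallel and take their product. The first has 4 states tracking whether the input so far still matches the prefix `yx`; the second has 3 states tracking how much of the suffix `yx` has currently been matched. A product state is a pair (one from each), accepting exactly when both do. After merging equivalent states the machine shrinks.
With 6 states:
        x   y  
>  q0   q1  q2 
   q1   q1  q1 
   q2   q3  q1 
 * q3   q4  q5 
   q4   q4  q5 
   q5   q3  q5 
(> = start, * = accepting)

start=q0; accept=q3; q0-x->q1; q0-y->q2; q1-x->q1; q1-y->q1; q2-x->q3; q2-y->q1; q3-x->q4; q3-y->q5; q4-x->q4; q4-y->q5; q5-x->q3; q5-y->q5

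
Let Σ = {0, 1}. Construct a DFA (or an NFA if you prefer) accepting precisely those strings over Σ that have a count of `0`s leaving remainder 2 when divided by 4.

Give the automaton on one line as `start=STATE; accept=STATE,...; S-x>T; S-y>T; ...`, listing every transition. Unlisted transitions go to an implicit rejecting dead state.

start=A; accept=C; A-0>B; A-1>A; B-0>C; B-1>B; C-0>D; C-1>C; D-0>A; D-1>D

The only thing that matters is how many `0`s have appeared, reduced mod 4. Use one state per residue: A for 0, …, D for 3. Reading `0` moves to the next residue; anything else stays put. C is accepting.
       0  1 
>  A   B  A 
   B   C  B 
 * C   D  C 
   D   A  D 
(> = start, * = accepting)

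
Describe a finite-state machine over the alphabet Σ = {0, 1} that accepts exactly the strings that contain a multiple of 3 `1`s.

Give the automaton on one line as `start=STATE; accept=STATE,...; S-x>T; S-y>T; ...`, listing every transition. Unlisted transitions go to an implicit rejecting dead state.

start=S0; accept=S0; S0-0>S0; S0-1>S1; S1-0>S1; S1-1>S2; S2-0>S2; S2-1>S0

Keep the running count of `1`s modulo 3: each `1` advances along the cycle S0 → S1 → S2 → S0 while other symbols loop. Accept at S0.
A 3-state machine:
        0   1  
>* S0   S0  S1 
   S1   S1  S2 
   S2   S2  S0 
(> = start, * = accepting)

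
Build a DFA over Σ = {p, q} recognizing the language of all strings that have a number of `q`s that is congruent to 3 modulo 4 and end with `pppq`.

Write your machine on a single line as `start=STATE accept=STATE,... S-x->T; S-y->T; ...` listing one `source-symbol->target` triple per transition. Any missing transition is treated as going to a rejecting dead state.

start=S0; accept=S17; S0-p->S1; S0-q->S2; S1-p->S3; S1-q->S2; S2-p->S4; S2-q->S5; S3-p->S6; S3-q->S2; S4-p->S7; S4-q->S5; S5-p->S8; S5-q->S9; S6-p->S6; S6-q->S10; S7-p->S11; S7-q->S5; S8-p->S12; S8-q->S9; S9-p->S13; S9-q->S0; S10-p->S4; S10-q->S5; S11-p->S11; S11-q->S14; S12-p->S15; S12-q->S9; S13-p->S16; S13-q->S0; S14-p->S8; S14-q->S9; S15-p->S15; S15-q->S17; S16-p->S18; S16-q->S0; S17-p->S13; S17-q->S0; S18-p->S18; S18-q->S19; S19-p->S1; S19-q->S2

Handle the two conditions separately and then intersect. One (4 states) tracks the count of `q`s modulo 4; the other (5 states) tracks how much of the suffix `pppq` has currently been matched. Each combined state is a pair, one component from each; accept when both components accept.
          p    q  
>  S0     S1   S2 
   S1     S3   S2 
   S2     S4   S5 
   S3     S6   S2 
   S4     S7   S5 
   S5     S8   S9 
   S6     S6  S10 
   S7    S11   S5 
   S8    S12   S9 
   S9    S13   S0 
   S10    S4   S5 
   S11   S11  S14 
   S12   S15   S9 
   S13   S16   S0 
   S14    S8   S9 
   S15   S15  S17 
   S16   S18   S0 
 * S17   S13   S0 
   S18   S18  S19 
   S19    S1   S2 
(> = start, * = accepting)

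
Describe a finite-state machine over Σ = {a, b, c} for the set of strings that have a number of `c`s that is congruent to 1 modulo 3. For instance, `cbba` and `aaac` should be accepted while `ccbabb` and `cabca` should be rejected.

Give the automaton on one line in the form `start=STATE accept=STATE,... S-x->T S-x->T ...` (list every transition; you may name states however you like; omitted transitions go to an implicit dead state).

The only thing that matters is how many `c`s have appeared, reduced mod 3. Use one state per residue: s0 for 0, …, s2 for 2. Reading `c` moves to the next residue; anything else stays put. s1 is accepting.
3 states suffice.
        a   b   c  
>  s0   s0  s0  s1 
 * s1   s1  s1  s2 
   s2   s2  s2  s0 
(> = start, * = accepting)

start=s0 accept=s1 s0-a->s0 s0-b->s0 s0-c->s1 s1-a->s1 s1-b->s1 s1-c->s2 s2-a->s2 s2-b->s2 s2-c->s0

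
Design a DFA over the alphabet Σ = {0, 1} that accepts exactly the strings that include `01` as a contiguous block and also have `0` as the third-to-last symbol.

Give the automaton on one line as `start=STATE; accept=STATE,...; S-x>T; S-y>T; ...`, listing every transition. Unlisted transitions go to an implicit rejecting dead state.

Handle the two conditions separately and then intersect. The first has 3 states tracking whether and how much of `01` has been seen; the second has 15 states tracking the last 3 symbols read. A product state is a pair (one from each), accepting exactly when both do. Minimizing collapses redundant product states.
          0    1  
>  S0     S1   S0 
   S1     S2   S3 
   S2     S2   S4 
   S3     S5   S6 
 * S4     S5   S6 
 * S5     S7   S3 
 * S6     S8   S9 
   S7    S10   S4 
   S8     S7   S3 
   S9     S8   S9 
 * S10   S10   S4 
(> = start, * = accepting)

start=S0; accept=S4,S5,S6,S10; S0-0>S1; S0-1>S0; S1-0>S2; S1-1>S3; S2-0>S2; S2-1>S4; S3-0>S5; S3-1>S6; S4-0>S5; S4-1>S6; S5-0>S7; S5-1>S3; S6-0>S8; S6-1>S9; S7-0>S10; S7-1>S4; S8-0>S7; S8-1>S3; S9-0>S8; S9-1>S9; S10-0>S10; S10-1>S4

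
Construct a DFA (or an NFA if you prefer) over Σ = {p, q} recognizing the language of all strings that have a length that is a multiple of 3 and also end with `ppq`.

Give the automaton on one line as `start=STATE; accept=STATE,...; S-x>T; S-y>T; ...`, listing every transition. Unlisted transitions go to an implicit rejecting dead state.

Build one automaton per condition and run them in lockstep. The first has 3 states tracking the input length modulo 3; the second has 4 states tracking how much of the suffix `ppq` has currently been matched. A product state is a pair (one from each), accepting exactly when both do. After merging equivalent states the machine shrinks.
       p  q 
>  A   B  C 
   B   D  E 
   C   E  E 
   D   A  F 
   E   A  A 
 * F   B  C 
(> = start, * = accepting)

start=A; accept=F; A-p>B; A-q>C; B-p>D; B-q>E; C-p>E; C-q>E; D-p>A; D-q>F; E-p>A; E-q>A; F-p>B; F-q>C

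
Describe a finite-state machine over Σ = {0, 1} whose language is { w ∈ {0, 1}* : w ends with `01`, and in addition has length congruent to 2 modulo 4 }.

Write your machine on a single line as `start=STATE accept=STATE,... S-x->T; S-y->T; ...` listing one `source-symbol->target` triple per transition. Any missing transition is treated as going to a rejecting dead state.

start=S0; accept=S4; S0-0->S1; S0-1->S2; S1-0->S3; S1-1->S4; S2-0->S3; S2-1->S5; S3-0->S6; S3-1->S7; S4-0->S6; S4-1->S8; S5-0->S6; S5-1->S8; S6-0->S9; S6-1->S10; S7-0->S9; S7-1->S0; S8-0->S9; S8-1->S0; S9-0->S1; S9-1->S11; S10-0->S1; S10-1->S2; S11-0->S3; S11-1->S5

Handle the two conditions separately and then intersect. The first has 3 states tracking how much of the suffix `01` has currently been matched; the second has 4 states tracking the input length modulo 4. A product state is a pair (one from each), accepting exactly when both do.
With 12 states:
          0    1  
>  S0     S1   S2 
   S1     S3   S4 
   S2     S3   S5 
   S3     S6   S7 
 * S4     S6   S8 
   S5     S6   S8 
   S6     S9  S10 
   S7     S9   S0 
   S8     S9   S0 
   S9     S1  S11 
   S10    S1   S2 
   S11    S3   S5 
(> = start, * = accepting)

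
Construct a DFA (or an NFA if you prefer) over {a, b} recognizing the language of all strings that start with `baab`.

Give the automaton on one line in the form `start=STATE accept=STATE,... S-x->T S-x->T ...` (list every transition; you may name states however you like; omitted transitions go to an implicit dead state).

Check the first 4 symbols one by one: q0 through q3 record how many have matched `baab` so far; any wrong symbol goes to the dead state q5. After all 4 match we enter the accepting sink q4.
A 6-state machine:
        a   b  
>  q0   q5  q1 
   q1   q2  q5 
   q2   q3  q5 
   q3   q5  q4 
 * q4   q4  q4 
   q5   q5  q5 
(> = start, * = accepting)

start=q0 accept=q4 q0-a->q5 q0-b->q1 q1-a->q2 q1-b->q5 q2-a->q3 q2-b->q5 q3-a->q5 q3-b->q4 q4-a->q4 q4-b->q4 q5-a->q5 q5-b->q5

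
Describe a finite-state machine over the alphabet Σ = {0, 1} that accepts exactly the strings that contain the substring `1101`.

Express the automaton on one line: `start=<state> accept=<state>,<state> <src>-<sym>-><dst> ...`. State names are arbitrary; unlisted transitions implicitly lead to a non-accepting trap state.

Track how much of `1101` has been matched so far: state S0 is no progress, S4 is the absorbing accept state reached once `1101` has occurred. Intermediate states record partial matches; on a mismatch, fall back to the longest reusable overlap.
        0   1  
>  S0   S0  S1 
   S1   S0  S2 
   S2   S3  S2 
   S3   S0  S4 
 * S4   S4  S4 
(> = start, * = accepting)

start=S0 accept=S4 S0-0->S0 S0-1->S1 S1-0->S0 S1-1->S2 S2-0->S3 S2-1->S2 S3-0->S0 S3-1->S4 S4-0->S4 S4-1->S4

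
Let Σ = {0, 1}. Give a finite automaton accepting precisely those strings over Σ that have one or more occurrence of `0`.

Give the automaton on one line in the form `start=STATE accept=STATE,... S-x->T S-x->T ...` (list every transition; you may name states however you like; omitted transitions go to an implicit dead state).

start=q0 accept=q1,q2 q0-0->q1 q0-1->q0 q1-0->q2 q1-1->q1 q2-0->q2 q2-1->q2

Count `0`s, saturating at 2: state q0 means no `0` yet, q1 means one `0` seen, q2 means more than one. Each `0` increments (capped at q2); other symbols loop. Accept from {q1, q2}.
3 states suffice.
        0   1  
>  q0   q1  q0 
 * q1   q2  q1 
 * q2   q2  q2 
(> = start, * = accepting)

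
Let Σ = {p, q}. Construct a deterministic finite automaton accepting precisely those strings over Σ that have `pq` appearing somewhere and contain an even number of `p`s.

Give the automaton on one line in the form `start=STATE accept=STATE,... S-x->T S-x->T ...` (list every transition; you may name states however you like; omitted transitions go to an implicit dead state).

Build one automaton per condition and run them in lockstep. The first has 3 states tracking whether and how much of `pq` has been seen; the second has 2 states tracking the count of `p`s modulo 2. A product state is a pair (one from each), accepting exactly when both do.
A 5-state machine:
        p   q  
>  S0   S1  S0 
   S1   S2  S3 
   S2   S1  S4 
   S3   S4  S3 
 * S4   S3  S4 
(> = start, * = accepting)

start=S0 accept=S4 S0-p->S1 S0-q->S0 S1-p->S2 S1-q->S3 S2-p->S1 S2-q->S4 S3-p->S4 S3-q->S3 S4-p->S3 S4-q->S4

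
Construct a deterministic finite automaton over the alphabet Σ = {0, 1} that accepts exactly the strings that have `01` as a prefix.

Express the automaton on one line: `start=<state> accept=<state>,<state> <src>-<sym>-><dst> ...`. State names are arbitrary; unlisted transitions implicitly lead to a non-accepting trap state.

start=q0 accept=q2 q0-0->q1 q0-1->q3 q1-0->q3 q1-1->q2 q2-0->q2 q2-1->q2 q3-0->q3 q3-1->q3

Check the first 2 symbols one by one: q0 through q1 record how many have matched `01` so far; any wrong symbol goes to the dead state q3. After all 2 match we enter the accepting sink q2.
        0   1  
>  q0   q1  q3 
   q1   q3  q2 
 * q2   q2  q2 
   q3   q3  q3 
(> = start, * = accepting)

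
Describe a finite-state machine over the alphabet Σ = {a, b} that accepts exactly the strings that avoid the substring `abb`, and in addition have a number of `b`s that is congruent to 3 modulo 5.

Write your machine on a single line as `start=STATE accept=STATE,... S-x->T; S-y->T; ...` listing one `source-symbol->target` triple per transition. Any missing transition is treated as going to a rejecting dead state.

Handle the two conditions separately and then intersect. One (4 states) tracks partial matches of the forbidden pattern `abb`; the other (5 states) tracks the count of `b`s modulo 5. Each combined state is a pair, one component from each; accept when both components accept.
20 states suffice.
          a    b  
>  s0     s1   s2 
   s1     s1   s3 
   s2     s4   s5 
   s3     s4   s6 
   s4     s4   s7 
   s5     s8   s9 
   s6     s6  s10 
   s7     s8  s10 
   s8     s8  s11 
 * s9    s12  s13 
   s10   s10  s14 
 * s11   s12  s14 
 * s12   s12  s15 
   s13   s16   s0 
   s14   s14  s17 
   s15   s16  s17 
   s16   s16  s18 
   s17   s17  s19 
   s18    s1  s19 
   s19   s19   s6 
(> = start, * = accepting)

start=s0; accept=s9,s11,s12; s0-a->s1; s0-b->s2; s1-a->s1; s1-b->s3; s2-a->s4; s2-b->s5; s3-a->s4; s3-b->s6; s4-a->s4; s4-b->s7; s5-a->s8; s5-b->s9; s6-a->s6; s6-b->s10; s7-a->s8; s7-b->s10; s8-a->s8; s8-b->s11; s9-a->s12; s9-b->s13; s10-a->s10; s10-b->s14; s11-a->s12; s11-b->s14; s12-a->s12; s12-b->s15; s13-a->s16; s13-b->s0; s14-a->s14; s14-b->s17; s15-a->s16; s15-b->s17; s16-a->s16; s16-b->s18; s17-a->s17; s17-b->s19; s18-a->s1; s18-b->s19; s19-a->s19; s19-b->s6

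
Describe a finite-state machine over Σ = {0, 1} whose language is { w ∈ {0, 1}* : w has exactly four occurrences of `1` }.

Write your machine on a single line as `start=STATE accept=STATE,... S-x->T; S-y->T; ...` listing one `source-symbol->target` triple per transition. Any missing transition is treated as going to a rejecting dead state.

start=S0; accept=S4; S0-0->S0; S0-1->S1; S1-0->S1; S1-1->S2; S2-0->S2; S2-1->S3; S3-0->S3; S3-1->S4; S4-0->S4; S4-1->S5; S5-0->S5; S5-1->S5

Only the number of `1`s matters, and only up to 5. Make a chain S0 → S1 → S2 → S3 → S4 → S5 advanced by each `1` (with S5 absorbing); every other symbol self-loops. The accepting set is {S4}.
With 6 states:
        0   1  
>  S0   S0  S1 
   S1   S1  S2 
   S2   S2  S3 
   S3   S3  S4 
 * S4   S4  S5 
   S5   S5  S5 
(> = start, * = accepting)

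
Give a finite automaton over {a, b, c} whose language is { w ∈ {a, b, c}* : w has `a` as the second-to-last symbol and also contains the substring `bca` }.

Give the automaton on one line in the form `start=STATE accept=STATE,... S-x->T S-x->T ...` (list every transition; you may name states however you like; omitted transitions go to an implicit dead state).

start=q0 accept=q4,q5 q0-a->q0 q0-b->q1 q0-c->q0 q1-a->q0 q1-b->q1 q1-c->q2 q2-a->q3 q2-b->q1 q2-c->q0 q3-a->q4 q3-b->q5 q3-c->q5 q4-a->q4 q4-b->q5 q4-c->q5 q5-a->q3 q5-b->q6 q5-c->q6 q6-a->q3 q6-b->q6 q6-c->q6

Handle the two conditions separately and then intersect. The first has 13 states tracking the last 2 symbols read; the second has 4 states tracking whether and how much of `bca` has been seen. A product state is a pair (one from each), accepting exactly when both do. After merging equivalent states the machine shrinks.
        a   b   c  
>  q0   q0  q1  q0 
   q1   q0  q1  q2 
   q2   q3  q1  q0 
   q3   q4  q5  q5 
 * q4   q4  q5  q5 
 * q5   q3  q6  q6 
   q6   q3  q6  q6 
(> = start, * = accepting)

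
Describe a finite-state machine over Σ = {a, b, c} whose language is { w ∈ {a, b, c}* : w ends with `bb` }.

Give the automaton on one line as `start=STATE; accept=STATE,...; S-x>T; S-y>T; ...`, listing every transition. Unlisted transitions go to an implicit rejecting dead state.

Let each state record the length of the longest suffix of the input read so far that is also a prefix of `bb`. S1 means the last symbol is `b`; S2 means the last 2 symbols are `bb`. Accept only at S2, where the string currently ends in `bb`.
With 3 states:
        a   b   c  
>  S0   S0  S1  S0 
   S1   S0  S2  S0 
 * S2   S0  S2  S0 
(> = start, * = accepting)

start=S0; accept=S2; S0-a>S0; S0-b>S1; S0-c>S0; S1-a>S0; S1-b>S2; S1-c>S0; S2-a>S0; S2-b>S2; S2-c>S0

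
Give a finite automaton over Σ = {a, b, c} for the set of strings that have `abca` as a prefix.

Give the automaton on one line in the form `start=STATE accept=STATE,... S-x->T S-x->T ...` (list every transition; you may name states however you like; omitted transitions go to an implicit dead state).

start=S0 accept=S4 S0-a->S1 S0-b->S5 S0-c->S5 S1-a->S5 S1-b->S2 S1-c->S5 S2-a->S5 S2-b->S5 S2-c->S3 S3-a->S4 S3-b->S5 S3-c->S5 S4-a->S4 S4-b->S4 S4-c->S4 S5-a->S5 S5-b->S5 S5-c->S5

Walk along `abca` while the input agrees: from S0 take `a` to S1, and so on. Any deviation drops to the rejecting sink S5. Once S4 is reached the prefix is confirmed and every continuation is accepted.
        a   b   c  
>  S0   S1  S5  S5 
   S1   S5  S2  S5 
   S2   S5  S5  S3 
   S3   S4  S5  S5 
 * S4   S4  S4  S4 
   S5   S5  S5  S5 
(> = start, * = accepting)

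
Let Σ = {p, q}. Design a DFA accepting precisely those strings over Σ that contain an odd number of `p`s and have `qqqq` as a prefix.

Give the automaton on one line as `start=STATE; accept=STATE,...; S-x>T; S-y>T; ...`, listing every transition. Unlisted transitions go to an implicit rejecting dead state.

Handle the two conditions separately and then intersect. The first has 2 states tracking the count of `p`s modulo 2; the second has 6 states tracking whether the input so far still matches the prefix `qqqq`. A product state is a pair (one from each), accepting exactly when both do. After merging equivalent states the machine shrinks.
A 7-state machine:
        p   q  
>  S0   S1  S2 
   S1   S1  S1 
   S2   S1  S3 
   S3   S1  S4 
   S4   S1  S5 
   S5   S6  S5 
 * S6   S5  S6 
(> = start, * = accepting)

start=S0; accept=S6; S0-p>S1; S0-q>S2; S1-p>S1; S1-q>S1; S2-p>S1; S2-q>S3; S3-p>S1; S3-q>S4; S4-p>S1; S4-q>S5; S5-p>S6; S5-q>S5; S6-p>S5; S6-q>S6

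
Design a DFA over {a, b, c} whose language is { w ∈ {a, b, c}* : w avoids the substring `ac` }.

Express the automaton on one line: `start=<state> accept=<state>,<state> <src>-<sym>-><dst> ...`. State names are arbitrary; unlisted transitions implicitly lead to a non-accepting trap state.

This is the complement of 'contains `ac`'. Use the same substring-matching states — s0 through s2 holding how much of `ac` has just been matched — but flip the accepting set: everything except the trap s2 accepts.
        a   b   c  
>* s0   s1  s0  s0 
 * s1   s1  s0  s2 
   s2   s2  s2  s2 
(> = start, * = accepting)

start=s0 accept=s0,s1 s0-a->s1 s0-b->s0 s0-c->s0 s1-a->s1 s1-b->s0 s1-c->s2 s2-a->s2 s2-b->s2 s2-c->s2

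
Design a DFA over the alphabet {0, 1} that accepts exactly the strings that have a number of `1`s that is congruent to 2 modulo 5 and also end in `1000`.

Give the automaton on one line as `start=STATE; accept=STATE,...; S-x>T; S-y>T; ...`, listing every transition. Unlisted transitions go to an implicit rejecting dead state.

start=q0; accept=q7; q0-0>q0; q0-1>q1; q1-0>q1; q1-1>q2; q2-0>q3; q2-1>q4; q3-0>q5; q3-1>q4; q4-0>q4; q4-1>q6; q5-0>q7; q5-1>q4; q6-0>q6; q6-1>q0; q7-0>q8; q7-1>q4; q8-0>q8; q8-1>q4

Build one automaton per condition and run them in lockstep. One (5 states) tracks the count of `1`s modulo 5; the other (5 states) tracks how much of the suffix `1000` has currently been matched. Each combined state is a pair, one component from each; accept when both components accept. Minimizing collapses redundant product states.
9 states suffice.
        0   1  
>  q0   q0  q1 
   q1   q1  q2 
   q2   q3  q4 
   q3   q5  q4 
   q4   q4  q6 
   q5   q7  q4 
   q6   q6  q0 
 * q7   q8  q4 
   q8   q8  q4 
(> = start, * = accepting)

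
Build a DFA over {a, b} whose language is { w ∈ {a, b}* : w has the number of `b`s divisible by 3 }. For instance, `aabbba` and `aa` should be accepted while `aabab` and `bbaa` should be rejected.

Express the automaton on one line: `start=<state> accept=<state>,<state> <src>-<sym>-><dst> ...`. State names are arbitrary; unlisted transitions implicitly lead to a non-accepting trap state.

start=q0 accept=q0 q0-a->q0 q0-b->q1 q1-a->q1 q1-b->q2 q2-a->q2 q2-b->q0

Keep the running count of `b`s modulo 3: each `b` advances along the cycle q0 → q1 → q2 → q0 while other symbols loop. Accept at q0.
With 3 states:
        a   b  
>* q0   q0  q1 
   q1   q1  q2 
   q2   q2  q0 
(> = start, * = accepting)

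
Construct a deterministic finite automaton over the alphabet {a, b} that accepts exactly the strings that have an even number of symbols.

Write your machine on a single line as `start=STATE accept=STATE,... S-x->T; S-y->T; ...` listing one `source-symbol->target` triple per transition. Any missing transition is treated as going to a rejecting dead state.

Count input length modulo 2: every symbol advances one step around the cycle q0 → q1 → q0. Accept at q0.
A 2-state machine:
        a   b  
>* q0   q1  q1 
   q1   q0  q0 
(> = start, * = accepting)

start=q0; accept=q0; q0-a->q1; q0-b->q1; q1-a->q0; q1-b->q0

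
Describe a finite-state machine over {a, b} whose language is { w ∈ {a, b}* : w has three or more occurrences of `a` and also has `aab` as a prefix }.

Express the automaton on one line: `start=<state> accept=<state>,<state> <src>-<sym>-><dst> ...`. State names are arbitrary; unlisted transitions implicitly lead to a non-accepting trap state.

Handle the two conditions separately and then intersect. The first has 5 states tracking the count of `a`s, saturating at 4; the second has 5 states tracking whether the input so far still matches the prefix `aab`. A product state is a pair (one from each), accepting exactly when both do. After merging equivalent states the machine shrinks.
With 6 states:
        a   b  
>  q0   q1  q2 
   q1   q3  q2 
   q2   q2  q2 
   q3   q2  q4 
   q4   q5  q4 
 * q5   q5  q5 
(> = start, * = accepting)

start=q0 accept=q5 q0-a->q1 q0-b->q2 q1-a->q3 q1-b->q2 q2-a->q2 q2-b->q2 q3-a->q2 q3-b->q4 q4-a->q5 q4-b->q4 q5-a->q5 q5-b->q5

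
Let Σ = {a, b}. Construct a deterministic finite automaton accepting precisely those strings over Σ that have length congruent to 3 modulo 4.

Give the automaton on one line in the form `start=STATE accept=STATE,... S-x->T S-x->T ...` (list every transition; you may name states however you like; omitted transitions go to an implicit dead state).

Only the length mod 4 matters, so use a 4-cycle: from any state, every input symbol moves to the next state, wrapping S3 back to S0. Mark S3 accepting.
With 4 states:
        a   b  
>  S0   S1  S1 
   S1   S2  S2 
   S2   S3  S3 
 * S3   S0  S0 
(> = start, * = accepting)

start=S0 accept=S3 S0-a->S1 S0-b->S1 S1-a->S2 S1-b->S2 S2-a->S3 S2-b->S3 S3-a->S0 S3-b->S0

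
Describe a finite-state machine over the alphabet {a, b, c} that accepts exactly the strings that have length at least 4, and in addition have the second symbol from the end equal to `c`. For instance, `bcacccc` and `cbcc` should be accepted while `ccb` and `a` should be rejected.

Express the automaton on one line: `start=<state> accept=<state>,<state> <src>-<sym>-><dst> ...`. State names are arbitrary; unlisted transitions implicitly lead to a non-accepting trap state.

start=s0 accept=s4,s5 s0-a->s1 s0-b->s1 s0-c->s1 s1-a->s2 s1-b->s2 s1-c->s2 s2-a->s2 s2-b->s2 s2-c->s3 s3-a->s4 s3-b->s4 s3-c->s5 s4-a->s2 s4-b->s2 s4-c->s3 s5-a->s4 s5-b->s4 s5-c->s5

Handle the two conditions separately and then intersect. The first has 6 states tracking the input length, saturating at 5; the second has 13 states tracking the last 2 symbols read. A product state is a pair (one from each), accepting exactly when both do. After merging equivalent states the machine shrinks.
6 states suffice.
        a   b   c  
>  s0   s1  s1  s1 
   s1   s2  s2  s2 
   s2   s2  s2  s3 
   s3   s4  s4  s5 
 * s4   s2  s2  s3 
 * s5   s4  s4  s5 
(> = start, * = accepting)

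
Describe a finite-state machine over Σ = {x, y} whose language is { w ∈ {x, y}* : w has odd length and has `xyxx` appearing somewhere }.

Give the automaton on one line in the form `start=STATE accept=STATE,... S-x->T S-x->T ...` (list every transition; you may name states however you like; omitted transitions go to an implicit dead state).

Run two small machines in parallel and take their product. One (2 states) tracks the input length modulo 2; the other (5 states) tracks whether and how much of `xyxx` has been seen. Each combined state is a pair, one component from each; accept when both components accept.
A 10-state machine:
        x   y  
>  q0   q1  q2 
   q1   q3  q4 
   q2   q3  q0 
   q3   q1  q5 
   q4   q6  q2 
   q5   q7  q0 
   q6   q8  q4 
   q7   q9  q5 
   q8   q9  q9 
 * q9   q8  q8 
(> = start, * = accepting)

start=q0 accept=q9 q0-x->q1 q0-y->q2 q1-x->q3 q1-y->q4 q2-x->q3 q2-y->q0 q3-x->q1 q3-y->q5 q4-x->q6 q4-y->q2 q5-x->q7 q5-y->q0 q6-x->q8 q6-y->q4 q7-x->q9 q7-y->q5 q8-x->q9 q8-y->q9 q9-x->q8 q9-y->q8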